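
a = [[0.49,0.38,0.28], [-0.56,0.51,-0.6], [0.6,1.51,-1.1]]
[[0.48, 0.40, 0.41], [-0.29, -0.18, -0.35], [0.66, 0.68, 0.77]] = a @ [[0.61,0.50,0.83], [0.34,0.33,0.09], [0.20,0.11,-0.12]]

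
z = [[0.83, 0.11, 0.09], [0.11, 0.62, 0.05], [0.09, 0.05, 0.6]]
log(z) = [[-0.20, 0.15, 0.12],[0.15, -0.49, 0.07],[0.12, 0.07, -0.52]]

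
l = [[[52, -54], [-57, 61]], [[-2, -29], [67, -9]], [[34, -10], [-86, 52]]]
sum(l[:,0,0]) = 84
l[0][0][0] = 52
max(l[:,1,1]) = 61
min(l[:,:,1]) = -54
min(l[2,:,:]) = -86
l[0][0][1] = -54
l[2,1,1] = 52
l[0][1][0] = -57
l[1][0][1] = -29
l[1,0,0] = -2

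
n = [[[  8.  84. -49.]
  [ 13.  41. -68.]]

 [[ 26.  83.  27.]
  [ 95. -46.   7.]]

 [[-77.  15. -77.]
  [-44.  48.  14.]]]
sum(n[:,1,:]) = 60.0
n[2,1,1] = 48.0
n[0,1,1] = 41.0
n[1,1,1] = -46.0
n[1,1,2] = 7.0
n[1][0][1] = 83.0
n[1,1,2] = 7.0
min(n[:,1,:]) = -68.0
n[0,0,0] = 8.0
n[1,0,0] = 26.0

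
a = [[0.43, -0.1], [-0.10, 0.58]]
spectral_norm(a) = 0.63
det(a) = 0.24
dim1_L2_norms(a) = [0.44, 0.59]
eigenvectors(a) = [[-0.89,0.45], [-0.45,-0.89]]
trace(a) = 1.01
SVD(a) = [[-0.45, 0.89], [0.89, 0.45]] @ diag([0.63, 0.37999999999999995]) @ [[-0.45, 0.89], [0.89, 0.45]]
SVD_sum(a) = [[0.13, -0.25],[-0.25, 0.50]] + [[0.3, 0.15], [0.15, 0.08]]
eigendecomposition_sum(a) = [[0.3,0.15], [0.15,0.08]] + [[0.13, -0.25], [-0.25, 0.50]]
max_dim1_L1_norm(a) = 0.68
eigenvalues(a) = [0.38, 0.63]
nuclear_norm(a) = 1.01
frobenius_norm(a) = 0.74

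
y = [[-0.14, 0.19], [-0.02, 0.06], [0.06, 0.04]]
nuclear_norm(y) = 0.32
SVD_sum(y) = [[-0.14,0.19],  [-0.04,0.05],  [0.00,-0.00]] + [[-0.00,-0.0], [0.02,0.01], [0.06,0.04]]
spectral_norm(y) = 0.24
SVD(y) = [[-0.97, 0.05], [-0.25, -0.25], [0.01, -0.97]] @ diag([0.24361369010612158, 0.07451422678172642]) @ [[0.58, -0.82], [-0.82, -0.58]]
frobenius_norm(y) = 0.25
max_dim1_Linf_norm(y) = 0.19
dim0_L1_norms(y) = [0.22, 0.29]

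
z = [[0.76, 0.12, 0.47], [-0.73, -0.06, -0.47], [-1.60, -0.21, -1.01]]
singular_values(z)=[2.28, 0.04, 0.0]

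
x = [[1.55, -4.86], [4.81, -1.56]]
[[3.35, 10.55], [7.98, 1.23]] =x @ [[1.6,  -0.50], [-0.18,  -2.33]]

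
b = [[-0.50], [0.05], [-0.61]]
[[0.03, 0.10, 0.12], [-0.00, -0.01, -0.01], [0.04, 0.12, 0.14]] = b @ [[-0.06, -0.20, -0.23]]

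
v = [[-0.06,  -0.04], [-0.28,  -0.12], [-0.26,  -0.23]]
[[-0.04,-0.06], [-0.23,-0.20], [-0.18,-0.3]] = v @[[0.95, 0.30], [-0.3, 0.95]]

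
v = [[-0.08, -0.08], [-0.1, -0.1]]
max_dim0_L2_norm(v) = 0.13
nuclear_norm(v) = 0.18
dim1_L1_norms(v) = [0.16, 0.2]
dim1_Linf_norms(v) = [0.08, 0.1]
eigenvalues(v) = [0.0, -0.18]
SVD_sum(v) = [[-0.08, -0.08], [-0.1, -0.1]] + [[0.00, -0.0], [-0.00, 0.00]]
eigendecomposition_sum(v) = [[0.0, -0.0], [-0.00, 0.0]] + [[-0.08,  -0.08],[-0.10,  -0.10]]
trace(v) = -0.18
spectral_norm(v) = 0.18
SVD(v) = [[-0.62, -0.78], [-0.78, 0.62]] @ diag([0.18110770276274837, 2.099654547239939e-17]) @ [[0.71, 0.71], [-0.71, 0.71]]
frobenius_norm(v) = 0.18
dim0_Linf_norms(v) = [0.1, 0.1]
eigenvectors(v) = [[0.71, 0.62], [-0.71, 0.78]]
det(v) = 0.00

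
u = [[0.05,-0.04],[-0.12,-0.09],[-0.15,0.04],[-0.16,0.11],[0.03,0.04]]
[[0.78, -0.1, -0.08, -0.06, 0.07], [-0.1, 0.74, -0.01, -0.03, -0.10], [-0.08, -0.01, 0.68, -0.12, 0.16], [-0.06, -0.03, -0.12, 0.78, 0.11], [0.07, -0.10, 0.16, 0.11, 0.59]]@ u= [[0.07, -0.03], [-0.09, -0.07], [-0.08, 0.02], [-0.1, 0.09], [-0.01, 0.05]]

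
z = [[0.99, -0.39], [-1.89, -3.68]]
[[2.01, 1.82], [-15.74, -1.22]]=z@[[3.09, 1.64], [2.69, -0.51]]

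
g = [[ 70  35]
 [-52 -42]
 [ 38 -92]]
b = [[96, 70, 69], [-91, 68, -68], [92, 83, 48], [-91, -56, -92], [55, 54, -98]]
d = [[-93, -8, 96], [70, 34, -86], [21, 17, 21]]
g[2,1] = -92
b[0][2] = 69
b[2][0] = 92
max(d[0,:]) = 96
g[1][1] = -42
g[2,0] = 38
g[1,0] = -52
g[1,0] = -52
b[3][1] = -56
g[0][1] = 35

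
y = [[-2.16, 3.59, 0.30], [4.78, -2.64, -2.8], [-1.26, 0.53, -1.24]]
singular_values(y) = [7.16, 2.35, 1.39]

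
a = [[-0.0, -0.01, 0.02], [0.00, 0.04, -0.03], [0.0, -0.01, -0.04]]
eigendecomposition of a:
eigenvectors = [[1.0, -0.27, -0.33], [0.0, 0.96, 0.32], [0.0, -0.11, 0.89]]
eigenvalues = [-0.0, 0.04, -0.04]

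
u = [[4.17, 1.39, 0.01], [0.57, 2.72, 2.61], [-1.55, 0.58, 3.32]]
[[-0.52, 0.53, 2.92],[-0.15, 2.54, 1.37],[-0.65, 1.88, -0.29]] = u@[[-0.24,-0.04,0.63], [0.35,0.50,0.21], [-0.37,0.46,0.17]]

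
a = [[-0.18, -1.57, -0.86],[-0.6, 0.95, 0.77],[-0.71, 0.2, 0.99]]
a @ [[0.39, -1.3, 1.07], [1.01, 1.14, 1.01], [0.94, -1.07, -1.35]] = [[-2.46, -0.64, -0.62],  [1.45, 1.04, -0.72],  [0.86, 0.09, -1.89]]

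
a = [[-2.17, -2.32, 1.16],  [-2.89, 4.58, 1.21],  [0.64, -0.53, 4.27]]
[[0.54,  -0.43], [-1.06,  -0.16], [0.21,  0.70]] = a@ [[0.01, 0.21], [-0.23, 0.06], [0.02, 0.14]]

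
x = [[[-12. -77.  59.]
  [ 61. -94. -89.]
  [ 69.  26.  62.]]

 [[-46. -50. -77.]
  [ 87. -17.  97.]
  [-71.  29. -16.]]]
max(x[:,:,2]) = 97.0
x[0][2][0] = 69.0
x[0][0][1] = -77.0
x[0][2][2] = 62.0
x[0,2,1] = 26.0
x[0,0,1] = -77.0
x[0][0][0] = -12.0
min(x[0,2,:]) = 26.0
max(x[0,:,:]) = 69.0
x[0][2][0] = 69.0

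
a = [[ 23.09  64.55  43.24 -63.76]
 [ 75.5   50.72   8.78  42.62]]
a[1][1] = 50.72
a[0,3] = -63.76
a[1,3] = 42.62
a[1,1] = 50.72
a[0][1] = 64.55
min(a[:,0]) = 23.09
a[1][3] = 42.62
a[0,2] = 43.24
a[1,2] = 8.78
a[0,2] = 43.24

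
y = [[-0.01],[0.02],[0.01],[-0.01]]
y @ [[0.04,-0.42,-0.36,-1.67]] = [[-0.00, 0.0, 0.0, 0.02],[0.00, -0.01, -0.01, -0.03],[0.00, -0.0, -0.0, -0.02],[-0.00, 0.00, 0.00, 0.02]]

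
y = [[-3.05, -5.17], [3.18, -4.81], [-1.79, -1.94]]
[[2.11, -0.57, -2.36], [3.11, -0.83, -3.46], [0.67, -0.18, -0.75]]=y@[[0.19, -0.05, -0.21], [-0.52, 0.14, 0.58]]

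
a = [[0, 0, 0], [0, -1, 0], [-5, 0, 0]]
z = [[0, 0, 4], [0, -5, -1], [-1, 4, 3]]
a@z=[[0, 0, 0], [0, 5, 1], [0, 0, -20]]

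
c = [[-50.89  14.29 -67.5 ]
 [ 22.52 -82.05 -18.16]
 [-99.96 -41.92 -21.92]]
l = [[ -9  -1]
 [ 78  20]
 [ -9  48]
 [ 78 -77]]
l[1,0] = 78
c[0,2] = -67.5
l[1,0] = 78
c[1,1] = -82.05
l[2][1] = 48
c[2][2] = -21.92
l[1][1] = 20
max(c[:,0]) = 22.52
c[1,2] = -18.16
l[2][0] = -9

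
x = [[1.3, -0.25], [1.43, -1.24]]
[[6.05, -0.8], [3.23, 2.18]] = x @ [[5.34, -1.23], [3.55, -3.18]]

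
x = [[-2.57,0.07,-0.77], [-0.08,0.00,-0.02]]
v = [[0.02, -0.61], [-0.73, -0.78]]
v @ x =[[-0.0,0.00,-0.0], [1.94,-0.05,0.58]]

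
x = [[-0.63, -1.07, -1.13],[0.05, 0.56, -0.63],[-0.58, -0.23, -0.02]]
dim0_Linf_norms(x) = [0.63, 1.07, 1.13]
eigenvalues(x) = [(-1.31+0j), (0.61+0.35j), (0.61-0.35j)]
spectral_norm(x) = 1.72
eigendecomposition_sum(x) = [[-0.78-0.00j, -0.56+0.00j, (-0.96+0j)], [(-0.1-0j), (-0.08+0j), -0.13+0.00j], [-0.37-0.00j, (-0.27+0j), (-0.45+0j)]] + [[0.07+0.16j, (-0.25+0.13j), -0.09-0.37j],[0.08-0.19j, (0.32+0.11j), -0.25+0.37j],[(-0.11-0.02j), (0.02-0.18j), 0.22+0.08j]] + [[0.07-0.16j, -0.25-0.13j, (-0.09+0.37j)], [0.08+0.19j, 0.32-0.11j, -0.25-0.37j], [-0.11+0.02j, 0.02+0.18j, (0.22-0.08j)]]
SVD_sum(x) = [[-0.73,  -1.05,  -1.08], [-0.01,  -0.02,  -0.02], [-0.18,  -0.26,  -0.26]] + [[0.01, 0.03, -0.03], [0.17, 0.52, -0.63], [-0.05, -0.16, 0.19]] + [[0.09, -0.05, -0.01], [-0.11, 0.06, 0.02], [-0.35, 0.18, 0.06]]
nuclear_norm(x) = 3.03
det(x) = -0.65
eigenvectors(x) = [[0.90+0.00j, (0.41-0.44j), (0.41+0.44j)], [(0.12+0j), (-0.71+0j), (-0.71-0j)], [0.43+0.00j, 0.09+0.36j, (0.09-0.36j)]]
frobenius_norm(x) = 1.98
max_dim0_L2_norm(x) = 1.29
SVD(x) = [[-0.97, 0.05, 0.23], [-0.02, 0.96, -0.29], [-0.24, -0.29, -0.93]] @ diag([1.7248594687177048, 0.8723143238036997, 0.43049684512406106]) @ [[0.43,0.63,0.65],[0.21,0.63,-0.75],[0.88,-0.46,-0.14]]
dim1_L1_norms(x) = [2.83, 1.24, 0.83]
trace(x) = -0.09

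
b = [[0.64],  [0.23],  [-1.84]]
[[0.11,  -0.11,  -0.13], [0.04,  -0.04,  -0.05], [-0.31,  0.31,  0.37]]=b @[[0.17,-0.17,-0.20]]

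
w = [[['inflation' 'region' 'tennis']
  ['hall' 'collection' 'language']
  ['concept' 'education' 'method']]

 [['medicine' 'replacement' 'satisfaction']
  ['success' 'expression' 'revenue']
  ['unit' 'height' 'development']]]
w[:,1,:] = [['hall', 'collection', 'language'], ['success', 'expression', 'revenue']]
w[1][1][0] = 'success'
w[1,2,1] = 'height'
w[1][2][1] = 'height'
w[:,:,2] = [['tennis', 'language', 'method'], ['satisfaction', 'revenue', 'development']]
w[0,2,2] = 'method'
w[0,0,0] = 'inflation'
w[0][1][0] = 'hall'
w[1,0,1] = 'replacement'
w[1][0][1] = 'replacement'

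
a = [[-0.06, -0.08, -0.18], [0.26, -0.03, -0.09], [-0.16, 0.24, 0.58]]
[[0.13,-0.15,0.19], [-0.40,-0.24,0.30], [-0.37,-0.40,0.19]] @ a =[[-0.08, 0.04, 0.1],[-0.09, 0.11, 0.27],[-0.11, 0.09, 0.21]]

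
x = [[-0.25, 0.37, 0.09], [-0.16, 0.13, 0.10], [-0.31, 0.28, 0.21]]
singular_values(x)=[0.68, 0.12, 0.01]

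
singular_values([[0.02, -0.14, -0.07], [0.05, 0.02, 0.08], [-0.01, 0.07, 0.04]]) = [0.19, 0.08, 0.0]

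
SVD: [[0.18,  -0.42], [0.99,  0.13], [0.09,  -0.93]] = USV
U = [[0.44, -0.05], [0.36, 0.93], [0.83, -0.37]]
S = [1.04, 1.0]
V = [[0.49,-0.87], [0.87,0.49]]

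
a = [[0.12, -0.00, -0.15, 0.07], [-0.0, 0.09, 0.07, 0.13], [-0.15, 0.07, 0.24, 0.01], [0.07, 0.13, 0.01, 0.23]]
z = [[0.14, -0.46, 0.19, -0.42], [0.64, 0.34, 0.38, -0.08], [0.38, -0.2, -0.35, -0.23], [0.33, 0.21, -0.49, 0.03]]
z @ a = [[-0.04, -0.08, -0.01, -0.14],[0.01, 0.05, 0.02, 0.07],[0.08, -0.07, -0.16, -0.06],[0.12, -0.01, -0.15, 0.05]]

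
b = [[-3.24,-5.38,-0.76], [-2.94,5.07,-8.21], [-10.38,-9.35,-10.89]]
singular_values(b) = [18.95, 9.81, 0.43]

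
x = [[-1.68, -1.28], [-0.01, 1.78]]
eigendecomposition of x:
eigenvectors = [[-1.00, 0.35], [-0.00, -0.94]]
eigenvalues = [-1.68, 1.78]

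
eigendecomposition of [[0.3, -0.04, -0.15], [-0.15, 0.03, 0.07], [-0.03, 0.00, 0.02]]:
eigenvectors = [[-0.89, 0.44, 0.10],[0.46, 0.52, -0.9],[0.08, 0.73, 0.43]]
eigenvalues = [0.33, 0.0, 0.01]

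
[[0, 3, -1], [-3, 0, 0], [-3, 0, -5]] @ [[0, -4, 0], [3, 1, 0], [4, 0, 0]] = [[5, 3, 0], [0, 12, 0], [-20, 12, 0]]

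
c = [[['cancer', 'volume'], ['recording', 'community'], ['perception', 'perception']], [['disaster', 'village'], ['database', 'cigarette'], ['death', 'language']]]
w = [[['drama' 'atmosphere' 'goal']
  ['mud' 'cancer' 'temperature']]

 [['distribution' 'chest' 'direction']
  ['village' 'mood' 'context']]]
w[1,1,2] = 'context'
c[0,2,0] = 'perception'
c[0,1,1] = 'community'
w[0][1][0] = 'mud'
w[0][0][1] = 'atmosphere'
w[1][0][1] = 'chest'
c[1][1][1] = 'cigarette'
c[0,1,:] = ['recording', 'community']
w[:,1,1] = ['cancer', 'mood']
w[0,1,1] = 'cancer'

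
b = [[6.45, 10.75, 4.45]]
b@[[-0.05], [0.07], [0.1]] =[[0.88]]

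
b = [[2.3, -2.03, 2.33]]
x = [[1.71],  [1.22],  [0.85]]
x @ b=[[3.93, -3.47, 3.98],  [2.81, -2.48, 2.84],  [1.95, -1.73, 1.98]]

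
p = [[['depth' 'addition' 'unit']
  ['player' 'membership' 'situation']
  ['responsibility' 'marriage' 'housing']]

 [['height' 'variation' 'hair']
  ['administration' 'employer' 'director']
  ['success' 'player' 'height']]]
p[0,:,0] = ['depth', 'player', 'responsibility']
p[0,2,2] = 'housing'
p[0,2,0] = 'responsibility'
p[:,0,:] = [['depth', 'addition', 'unit'], ['height', 'variation', 'hair']]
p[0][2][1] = 'marriage'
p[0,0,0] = 'depth'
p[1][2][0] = 'success'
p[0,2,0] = 'responsibility'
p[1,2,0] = 'success'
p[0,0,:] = ['depth', 'addition', 'unit']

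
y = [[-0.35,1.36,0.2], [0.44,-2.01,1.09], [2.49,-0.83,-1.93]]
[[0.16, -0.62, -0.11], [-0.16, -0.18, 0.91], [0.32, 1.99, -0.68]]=y @ [[0.24, 0.08, 0.11], [0.17, -0.32, -0.13], [0.07, -0.79, 0.55]]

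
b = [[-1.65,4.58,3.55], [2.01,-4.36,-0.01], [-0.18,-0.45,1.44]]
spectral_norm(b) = 7.35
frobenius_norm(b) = 7.85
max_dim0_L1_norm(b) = 9.39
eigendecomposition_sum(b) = [[(-1.87+0j), 4.46+0.00j, 0.85-0.00j], [1.87-0.00j, -4.47-0.00j, -0.86+0.00j], [(0.06-0j), (-0.15-0j), (-0.03+0j)]] + [[0.11+0.52j, (0.06+0.56j), (1.35-1.45j)], [(0.07+0.19j), 0.05+0.21j, (0.42-0.62j)], [-0.12+0.15j, -0.15+0.15j, (0.73+0.05j)]] + [[(0.11-0.52j), (0.06-0.56j), (1.35+1.45j)],[0.07-0.19j, (0.05-0.21j), (0.42+0.62j)],[-0.12-0.15j, -0.15-0.15j, 0.73-0.05j]]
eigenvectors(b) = [[0.71+0.00j,(-0.88+0j),-0.88-0.00j], [-0.71+0.00j,-0.33+0.05j,(-0.33-0.05j)], [-0.02+0.00j,-0.21-0.25j,-0.21+0.25j]]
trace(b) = -4.57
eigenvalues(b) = [(-6.37+0j), (0.9+0.77j), (0.9-0.77j)]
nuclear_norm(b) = 10.52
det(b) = -8.88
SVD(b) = [[-0.8, -0.5, -0.34], [0.6, -0.69, -0.41], [-0.03, -0.53, 0.85]] @ diag([7.346875846894327, 2.7364378054686362, 0.4416145685127832]) @ [[0.34, -0.85, -0.39], [-0.17, 0.35, -0.92], [-0.92, -0.38, 0.02]]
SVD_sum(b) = [[-2.02, 5.0, 2.31],  [1.52, -3.76, -1.74],  [-0.08, 0.21, 0.1]] + [[0.23, -0.48, 1.25], [0.32, -0.67, 1.73], [0.25, -0.51, 1.33]] + [[0.14,  0.06,  -0.00],[0.17,  0.07,  -0.00],[-0.35,  -0.14,  0.01]]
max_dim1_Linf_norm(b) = 4.58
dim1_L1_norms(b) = [9.78, 6.38, 2.07]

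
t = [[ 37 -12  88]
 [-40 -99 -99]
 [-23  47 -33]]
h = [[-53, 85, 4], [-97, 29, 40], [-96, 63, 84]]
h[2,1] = 63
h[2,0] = -96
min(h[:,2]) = 4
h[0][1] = 85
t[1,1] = -99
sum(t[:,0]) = -26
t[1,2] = -99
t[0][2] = 88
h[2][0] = -96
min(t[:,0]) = -40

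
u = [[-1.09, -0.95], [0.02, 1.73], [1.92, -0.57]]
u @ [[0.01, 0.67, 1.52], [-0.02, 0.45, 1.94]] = [[0.01,-1.16,-3.5], [-0.03,0.79,3.39], [0.03,1.03,1.81]]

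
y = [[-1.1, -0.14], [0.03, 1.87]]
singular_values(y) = [1.88, 1.09]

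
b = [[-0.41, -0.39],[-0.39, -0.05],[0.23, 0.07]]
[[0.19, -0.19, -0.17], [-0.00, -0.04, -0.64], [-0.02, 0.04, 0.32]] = b@[[0.08, 0.06, 1.83], [-0.56, 0.42, -1.48]]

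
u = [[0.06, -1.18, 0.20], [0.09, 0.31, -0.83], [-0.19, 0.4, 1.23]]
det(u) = 0.01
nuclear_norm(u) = 2.80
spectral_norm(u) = 1.51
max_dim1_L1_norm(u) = 1.82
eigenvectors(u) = [[(-0.99+0j), (-0.73+0j), -0.73-0.00j], [(-0.07+0j), (0.43+0.27j), 0.43-0.27j], [-0.13+0.00j, (-0.15-0.44j), -0.15+0.44j]]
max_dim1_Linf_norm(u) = 1.23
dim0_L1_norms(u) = [0.34, 1.89, 2.26]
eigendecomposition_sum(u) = [[0.01+0.00j, (0.01-0j), 0.01-0.00j],[0j, 0.00-0.00j, -0j],[0j, -0j, -0j]] + [[0.03+0.17j,-0.60-0.54j,0.10-0.98j], [(0.04-0.11j),0.15+0.53j,-0.42+0.54j], [(-0.1+0.05j),(0.2-0.47j),(0.61-0.15j)]] + [[0.03-0.17j,(-0.6+0.54j),(0.1+0.98j)], [0.04+0.11j,(0.15-0.53j),-0.42-0.54j], [(-0.1-0.05j),0.20+0.47j,(0.61+0.15j)]]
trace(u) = 1.60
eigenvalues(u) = [(0.01+0j), (0.8+0.55j), (0.8-0.55j)]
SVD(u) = [[0.11, 0.92, 0.37], [-0.55, -0.26, 0.80], [0.83, -0.29, 0.48]] @ diag([1.510452176889664, 1.287098931679651, 0.003249830515273802]) @ [[-0.13, 0.02, 0.99], [0.07, -1.00, 0.03], [0.99, 0.07, 0.13]]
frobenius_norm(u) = 1.98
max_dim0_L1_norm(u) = 2.26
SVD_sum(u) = [[-0.02,0.0,0.16], [0.11,-0.02,-0.82], [-0.17,0.03,1.24]] + [[0.08,-1.18,0.04], [-0.02,0.33,-0.01], [-0.03,0.37,-0.01]] + [[0.00,0.00,0.0], [0.0,0.0,0.00], [0.0,0.0,0.00]]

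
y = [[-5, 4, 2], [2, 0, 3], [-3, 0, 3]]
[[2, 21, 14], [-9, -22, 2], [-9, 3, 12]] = y @ [[0, -5, -2], [2, 1, 0], [-3, -4, 2]]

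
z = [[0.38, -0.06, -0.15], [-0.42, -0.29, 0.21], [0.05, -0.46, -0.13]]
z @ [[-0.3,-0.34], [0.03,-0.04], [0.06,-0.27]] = [[-0.12, -0.09], [0.13, 0.1], [-0.04, 0.04]]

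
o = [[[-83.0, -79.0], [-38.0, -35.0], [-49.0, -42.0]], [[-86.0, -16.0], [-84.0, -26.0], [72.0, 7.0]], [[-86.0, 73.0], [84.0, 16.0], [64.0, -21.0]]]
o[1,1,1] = -26.0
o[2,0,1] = 73.0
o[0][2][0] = -49.0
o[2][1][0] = 84.0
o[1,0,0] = -86.0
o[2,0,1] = 73.0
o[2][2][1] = -21.0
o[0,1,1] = -35.0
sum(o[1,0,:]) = -102.0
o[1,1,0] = -84.0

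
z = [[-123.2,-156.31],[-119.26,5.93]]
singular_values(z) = [213.65, 90.67]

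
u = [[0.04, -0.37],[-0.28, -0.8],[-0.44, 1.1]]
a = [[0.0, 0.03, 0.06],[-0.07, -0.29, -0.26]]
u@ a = [[0.03, 0.11, 0.1], [0.06, 0.22, 0.19], [-0.08, -0.33, -0.31]]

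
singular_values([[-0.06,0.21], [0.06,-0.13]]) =[0.26, 0.02]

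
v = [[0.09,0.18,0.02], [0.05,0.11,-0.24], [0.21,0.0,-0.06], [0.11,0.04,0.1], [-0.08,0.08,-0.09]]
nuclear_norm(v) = 0.76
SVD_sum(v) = [[0.06,0.07,-0.09], [0.12,0.14,-0.18], [0.07,0.08,-0.10], [0.00,0.00,-0.0], [0.03,0.04,-0.05]] + [[0.08, 0.00, 0.05], [-0.08, -0.0, -0.05], [0.11, 0.01, 0.08], [0.12, 0.01, 0.09], [-0.09, -0.01, -0.07]] + [[-0.04, 0.11, 0.05], [0.01, -0.02, -0.01], [0.03, -0.08, -0.04], [-0.01, 0.03, 0.02], [-0.02, 0.05, 0.02]]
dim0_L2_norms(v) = [0.27, 0.23, 0.28]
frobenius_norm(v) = 0.45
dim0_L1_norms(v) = [0.54, 0.41, 0.51]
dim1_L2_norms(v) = [0.2, 0.27, 0.22, 0.15, 0.14]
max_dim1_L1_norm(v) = 0.4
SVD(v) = [[-0.39,-0.35,0.72], [-0.78,0.35,-0.14], [-0.44,-0.51,-0.56], [-0.01,-0.56,0.21], [-0.21,0.43,0.32]] @ diag([0.3208706708017807, 0.2666269869382675, 0.17706513619410275]) @ [[-0.47, -0.54, 0.70],  [-0.81, -0.05, -0.58],  [-0.35, 0.84, 0.42]]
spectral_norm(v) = 0.32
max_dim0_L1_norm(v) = 0.54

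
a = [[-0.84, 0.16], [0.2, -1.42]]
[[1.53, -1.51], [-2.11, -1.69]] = a @ [[-1.58, 2.08], [1.26, 1.48]]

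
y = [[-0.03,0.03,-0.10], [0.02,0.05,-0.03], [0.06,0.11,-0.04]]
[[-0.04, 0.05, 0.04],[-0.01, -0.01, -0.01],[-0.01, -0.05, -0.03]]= y @ [[0.10,  -0.23,  -1.30], [-0.04,  -0.49,  0.43], [0.36,  -0.55,  0.09]]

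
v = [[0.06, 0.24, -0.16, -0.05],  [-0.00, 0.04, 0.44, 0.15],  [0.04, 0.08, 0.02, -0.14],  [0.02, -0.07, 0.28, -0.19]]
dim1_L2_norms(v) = [0.3, 0.47, 0.17, 0.35]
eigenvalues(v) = [(-0.16+0.24j), (-0.16-0.24j), (0.25+0j), 0j]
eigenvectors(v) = [[0.56+0.00j, 0.56-0.00j, -0.63+0.00j, (0.96+0j)], [-0.47+0.30j, (-0.47-0.3j), -0.71+0.00j, (-0.23+0j)], [(0.16-0.25j), 0.16+0.25j, (-0.3+0j), (-0.03+0j)], [-0.33-0.42j, (-0.33+0.42j), (-0.11+0j), 0.14+0.00j]]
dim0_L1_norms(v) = [0.12, 0.43, 0.9, 0.53]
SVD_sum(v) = [[0.00, 0.03, -0.20, -0.02], [-0.01, -0.07, 0.43, 0.04], [0.0, 0.00, -0.01, -0.0], [-0.01, -0.04, 0.27, 0.02]] + [[0.02,0.02,0.01,-0.08], [-0.02,-0.02,-0.01,0.08], [0.03,0.03,0.02,-0.15], [0.04,0.04,0.02,-0.19]] + [[0.04, 0.19, 0.03, 0.05], [0.03, 0.13, 0.02, 0.03], [0.01, 0.05, 0.01, 0.01], [-0.01, -0.07, -0.01, -0.02]] + [[0.00, -0.0, -0.00, 0.00], [-0.0, 0.0, 0.0, -0.00], [-0.0, 0.0, 0.0, -0.00], [0.00, -0.0, -0.0, 0.0]]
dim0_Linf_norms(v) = [0.06, 0.24, 0.44, 0.19]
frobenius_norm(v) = 0.67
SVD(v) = [[-0.37, -0.31, 0.78, 0.41], [0.79, 0.29, 0.53, -0.08], [-0.01, -0.56, 0.19, -0.81], [0.49, -0.71, -0.27, 0.42]] @ diag([0.5532562891696511, 0.2859969771491511, 0.25867541387424103, 0.0004876605026511508]) @ [[-0.02, -0.16, 0.98, 0.08], [-0.19, -0.20, -0.12, 0.95], [0.19, 0.94, 0.14, 0.25], [0.96, -0.23, -0.03, 0.14]]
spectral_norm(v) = 0.55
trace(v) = -0.07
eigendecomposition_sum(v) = [[0.01+0.02j,(0.06-0.01j),-0.17+0.04j,(-0.02-0.14j)], [(-0.02-0.01j),-0.05+0.04j,0.12-0.12j,(0.09+0.11j)], [0.01+0.00j,0.01-0.03j,(-0.03+0.08j),-0.07-0.03j], [(0.01-0.02j),-0.04-0.04j,0.13+0.10j,-0.09+0.09j]] + [[0.01-0.02j, 0.06+0.01j, -0.17-0.04j, -0.02+0.14j], [-0.02+0.01j, (-0.05-0.04j), 0.12+0.12j, 0.09-0.11j], [0.01-0.00j, 0.01+0.03j, (-0.03-0.08j), -0.07+0.03j], [(0.01+0.02j), (-0.04+0.04j), 0.13-0.10j, (-0.09-0.09j)]] + [[(0.04-0j), 0.12-0.00j, (0.18+0j), -0.02-0.00j], [0.04-0.00j, (0.13-0j), (0.2+0j), -0.02-0.00j], [(0.02-0j), 0.05-0.00j, 0.08+0.00j, -0.01-0.00j], [0.01-0.00j, (0.02-0j), (0.03+0j), (-0-0j)]] + [[0.00+0.00j, (-0-0j), -0.00-0.00j, 0.00-0.00j],[-0.00-0.00j, 0.00+0.00j, 0j, (-0+0j)],[-0.00-0.00j, 0j, 0.00+0.00j, -0.00+0.00j],[0.00+0.00j, -0.00-0.00j, (-0-0j), 0.00-0.00j]]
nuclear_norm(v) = 1.10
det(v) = 0.00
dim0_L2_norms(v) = [0.07, 0.27, 0.55, 0.28]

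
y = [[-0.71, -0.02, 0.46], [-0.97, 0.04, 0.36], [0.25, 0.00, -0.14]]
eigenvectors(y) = [[0.63, 0.07, 0.14], [0.74, -0.99, 0.96], [-0.21, 0.08, 0.25]]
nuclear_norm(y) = 1.51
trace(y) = -0.81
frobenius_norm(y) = 1.37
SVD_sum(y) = [[-0.76, 0.01, 0.36],[-0.93, 0.01, 0.44],[0.26, -0.00, -0.12]] + [[0.05,-0.03,0.1],[-0.04,0.03,-0.08],[-0.01,0.01,-0.02]] + [[-0.0, -0.00, -0.0], [-0.0, -0.0, -0.0], [-0.00, -0.00, -0.00]]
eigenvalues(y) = [-0.89, 0.08, -0.0]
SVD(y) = [[-0.62, 0.75, 0.23], [-0.76, -0.65, 0.08], [0.21, -0.13, 0.97]] @ diag([1.359298128100945, 0.15035477267051375, 0.0014287324682349639]) @ [[0.90, -0.01, -0.43], [0.41, -0.27, 0.87], [-0.13, -0.96, -0.24]]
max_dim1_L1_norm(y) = 1.37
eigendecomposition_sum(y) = [[-0.72, -0.02, 0.45], [-0.85, -0.02, 0.53], [0.24, 0.01, -0.15]] + [[0.01, -0.0, 0.01], [-0.12, 0.06, -0.16], [0.01, -0.0, 0.01]] + [[-0.00, -0.00, -0.0], [-0.0, -0.0, -0.01], [-0.00, -0.00, -0.0]]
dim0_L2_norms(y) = [1.23, 0.04, 0.6]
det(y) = 0.00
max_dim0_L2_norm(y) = 1.23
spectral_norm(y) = 1.36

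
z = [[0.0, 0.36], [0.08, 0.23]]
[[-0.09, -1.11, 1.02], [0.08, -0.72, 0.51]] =z@[[1.66,-0.14,-1.78], [-0.25,-3.09,2.83]]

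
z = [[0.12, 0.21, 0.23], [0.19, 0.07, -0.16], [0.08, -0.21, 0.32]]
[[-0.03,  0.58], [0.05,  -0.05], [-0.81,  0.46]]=z @[[-1.30,0.87], [1.76,0.54], [-1.06,1.58]]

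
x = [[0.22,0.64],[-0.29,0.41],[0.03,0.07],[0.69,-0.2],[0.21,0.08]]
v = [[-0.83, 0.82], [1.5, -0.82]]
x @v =[[0.78, -0.34], [0.86, -0.57], [0.08, -0.03], [-0.87, 0.73], [-0.05, 0.11]]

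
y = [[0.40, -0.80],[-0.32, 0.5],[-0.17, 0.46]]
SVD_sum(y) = [[0.41, -0.8], [-0.27, 0.53], [-0.22, 0.43]] + [[-0.01,  -0.00],[-0.05,  -0.03],[0.05,  0.03]]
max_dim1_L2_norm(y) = 0.89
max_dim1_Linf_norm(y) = 0.8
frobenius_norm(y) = 1.18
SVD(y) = [[-0.76, -0.09],[0.5, -0.71],[0.41, 0.7]] @ diag([1.177363393116258, 0.08194779161009816]) @ [[-0.45, 0.89], [0.89, 0.45]]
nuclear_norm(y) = 1.26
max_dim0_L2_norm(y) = 1.05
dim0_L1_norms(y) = [0.89, 1.76]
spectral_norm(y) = 1.18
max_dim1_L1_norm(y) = 1.2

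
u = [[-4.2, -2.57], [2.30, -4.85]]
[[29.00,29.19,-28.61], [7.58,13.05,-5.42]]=u@[[-4.61, -4.11, 4.75],[-3.75, -4.64, 3.37]]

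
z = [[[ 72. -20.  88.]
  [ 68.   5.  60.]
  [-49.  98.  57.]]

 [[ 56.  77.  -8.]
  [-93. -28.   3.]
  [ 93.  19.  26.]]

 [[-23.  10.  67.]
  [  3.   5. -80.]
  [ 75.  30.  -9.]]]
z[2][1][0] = 3.0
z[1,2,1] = 19.0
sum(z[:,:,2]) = 204.0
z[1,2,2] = 26.0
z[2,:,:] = [[-23.0, 10.0, 67.0], [3.0, 5.0, -80.0], [75.0, 30.0, -9.0]]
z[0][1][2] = 60.0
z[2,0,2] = 67.0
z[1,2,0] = 93.0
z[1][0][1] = 77.0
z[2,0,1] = 10.0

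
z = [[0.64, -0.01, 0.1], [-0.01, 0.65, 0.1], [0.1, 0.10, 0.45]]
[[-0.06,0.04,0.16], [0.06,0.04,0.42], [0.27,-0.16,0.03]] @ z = [[-0.02, 0.04, 0.07],  [0.08, 0.07, 0.2],  [0.18, -0.1, 0.02]]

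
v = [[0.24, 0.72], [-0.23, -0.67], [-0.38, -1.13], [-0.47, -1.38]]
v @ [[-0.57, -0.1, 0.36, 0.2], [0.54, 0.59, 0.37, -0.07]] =[[0.25, 0.4, 0.35, -0.00], [-0.23, -0.37, -0.33, 0.0], [-0.39, -0.63, -0.55, 0.00], [-0.48, -0.77, -0.68, 0.00]]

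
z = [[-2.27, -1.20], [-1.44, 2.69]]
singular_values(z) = [3.05, 2.57]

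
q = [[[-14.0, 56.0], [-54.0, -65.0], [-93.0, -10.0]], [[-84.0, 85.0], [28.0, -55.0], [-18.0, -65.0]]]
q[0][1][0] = -54.0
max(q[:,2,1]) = -10.0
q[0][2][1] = -10.0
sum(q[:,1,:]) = -146.0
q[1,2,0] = -18.0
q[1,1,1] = -55.0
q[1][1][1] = -55.0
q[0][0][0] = -14.0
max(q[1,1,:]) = 28.0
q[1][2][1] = -65.0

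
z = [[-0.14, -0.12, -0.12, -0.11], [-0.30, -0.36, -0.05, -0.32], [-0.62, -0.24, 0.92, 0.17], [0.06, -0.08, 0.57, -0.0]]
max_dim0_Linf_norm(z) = 0.92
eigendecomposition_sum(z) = [[(0.05+0j), 0.02+0.00j, (-0.12+0j), (-0.03+0j)], [0.05+0.00j, 0.02+0.00j, -0.11+0.00j, (-0.03+0j)], [-0.42+0.00j, (-0.13+0j), (0.93-0j), 0.22+0.00j], [(-0.21+0j), (-0.07+0j), 0.48-0.00j, (0.11+0j)]] + [[0.00+0.00j, (-0+0j), (-0+0j), 0.00+0.00j], [(-0+0j), 0.00+0.00j, -0j, (-0+0j)], [(-0+0j), 0.00+0.00j, 0.00-0.00j, -0.00+0.00j], [0.00+0.00j, -0.00+0.00j, (-0+0j), 0.00+0.00j]] + [[(-0.1+0.03j), (-0.07-0.18j), 0.00+0.09j, -0.04-0.21j], [-0.17+0.08j, -0.19-0.31j, (0.03+0.17j), -0.15-0.38j], [-0.10+0.02j, (-0.06-0.18j), (-0.01+0.09j), (-0.03-0.21j)], [(0.14+0.02j), -0.01+0.26j, 0.05-0.11j, -0.06+0.28j]] + [[-0.10-0.03j, (-0.07+0.18j), -0.09j, (-0.04+0.21j)], [-0.17-0.08j, (-0.19+0.31j), 0.03-0.17j, -0.15+0.38j], [-0.10-0.02j, -0.06+0.18j, -0.01-0.09j, (-0.03+0.21j)], [0.14-0.02j, -0.01-0.26j, (0.05+0.11j), -0.06-0.28j]]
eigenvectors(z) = [[0.11+0.00j, (0.26+0j), (-0.36-0.06j), (-0.36+0.06j)], [0.10+0.00j, -0.74+0.00j, (-0.7+0j), -0.70-0.00j], [-0.88+0.00j, -0.13+0.00j, (-0.36-0.09j), -0.36+0.09j], [-0.45+0.00j, (0.61+0j), 0.42+0.27j, 0.42-0.27j]]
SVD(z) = [[0.02, -0.39, -0.06, -0.92],  [-0.12, -0.85, 0.39, 0.33],  [-0.92, -0.04, -0.40, 0.03],  [-0.38, 0.35, 0.83, -0.21]] @ diag([1.245282704115671, 0.6301439402272788, 0.2989790695536494, 0.001057068604964333]) @ [[0.47, 0.23, -0.85, -0.1], [0.56, 0.53, 0.40, 0.49], [0.63, -0.34, 0.32, -0.62], [-0.26, 0.74, 0.13, -0.61]]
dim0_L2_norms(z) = [0.71, 0.46, 1.09, 0.38]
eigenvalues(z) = [(1.12+0j), 0j, (-0.35+0.09j), (-0.35-0.09j)]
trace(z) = 0.42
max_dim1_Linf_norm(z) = 0.92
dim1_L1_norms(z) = [0.49, 1.03, 1.95, 0.71]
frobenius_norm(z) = 1.43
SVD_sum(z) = [[0.01, 0.00, -0.02, -0.0],[-0.07, -0.04, 0.13, 0.01],[-0.53, -0.27, 0.97, 0.11],[-0.22, -0.11, 0.40, 0.05]] + [[-0.14, -0.13, -0.10, -0.12], [-0.3, -0.29, -0.22, -0.26], [-0.01, -0.01, -0.01, -0.01], [0.12, 0.12, 0.09, 0.11]] + [[-0.01, 0.01, -0.01, 0.01], [0.07, -0.04, 0.04, -0.07], [-0.08, 0.04, -0.04, 0.07], [0.16, -0.09, 0.08, -0.15]] + [[0.0,-0.00,-0.00,0.00], [-0.00,0.00,0.0,-0.0], [-0.0,0.0,0.00,-0.0], [0.0,-0.0,-0.0,0.0]]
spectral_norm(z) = 1.25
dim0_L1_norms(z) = [1.12, 0.8, 1.66, 0.6]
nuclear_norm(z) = 2.18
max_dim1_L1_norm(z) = 1.95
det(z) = 0.00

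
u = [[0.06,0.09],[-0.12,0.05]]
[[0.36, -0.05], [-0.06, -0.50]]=u @ [[1.68, 3.07],[2.93, -2.57]]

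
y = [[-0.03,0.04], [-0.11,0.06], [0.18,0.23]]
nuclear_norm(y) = 0.43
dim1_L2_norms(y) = [0.05, 0.13, 0.29]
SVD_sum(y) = [[0.01, 0.01],[-0.02, -0.02],[0.19, 0.22]] + [[-0.04,0.03], [-0.09,0.08], [-0.01,0.01]]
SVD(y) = [[0.04, -0.37], [-0.08, -0.93], [1.00, -0.06]] @ diag([0.29316338958398974, 0.13249613959518167]) @ [[0.64, 0.77],  [0.77, -0.64]]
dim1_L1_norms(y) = [0.07, 0.17, 0.41]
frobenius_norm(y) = 0.32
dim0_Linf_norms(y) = [0.18, 0.23]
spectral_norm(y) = 0.29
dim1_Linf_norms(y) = [0.04, 0.11, 0.23]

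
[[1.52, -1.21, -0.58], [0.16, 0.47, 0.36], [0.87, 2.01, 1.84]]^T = [[1.52, 0.16, 0.87], [-1.21, 0.47, 2.01], [-0.58, 0.36, 1.84]]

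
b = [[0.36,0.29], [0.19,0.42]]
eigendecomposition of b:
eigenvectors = [[-0.81,-0.74], [0.58,-0.68]]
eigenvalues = [0.15, 0.63]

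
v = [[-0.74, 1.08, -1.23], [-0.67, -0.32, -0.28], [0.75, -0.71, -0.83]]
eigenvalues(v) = [(-0.42+1.23j), (-0.42-1.23j), (-1.05+0j)]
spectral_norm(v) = 1.84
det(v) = -1.76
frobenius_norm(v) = 2.37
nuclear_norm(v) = 3.87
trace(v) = -1.89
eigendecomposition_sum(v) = [[(-0.38+0.57j), 0.72+0.01j, (-0.45-0.37j)], [(-0.35-0.1j), 0.11+0.37j, (0.11-0.29j)], [(0.36+0.15j), (-0.07-0.4j), (-0.15+0.29j)]] + [[(-0.38-0.57j),(0.72-0.01j),-0.45+0.37j],[-0.35+0.10j,0.11-0.37j,(0.11+0.29j)],[(0.36-0.15j),(-0.07+0.4j),(-0.15-0.29j)]] + [[0.02+0.00j, (-0.35-0j), -0.33-0.00j], [(0.04+0j), -0.55-0.00j, (-0.5-0j)], [0.04+0.00j, (-0.57-0j), -0.52-0.00j]]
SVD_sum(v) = [[-0.94, 1.08, -1.05], [-0.17, 0.2, -0.19], [0.18, -0.21, 0.2]] + [[0.1, -0.09, -0.19], [0.03, -0.02, -0.05], [0.57, -0.51, -1.03]] + [[0.10, 0.09, 0.01], [-0.52, -0.5, -0.04], [0.01, 0.01, 0.00]]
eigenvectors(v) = [[0.79+0.00j, 0.79-0.00j, 0.41+0.00j],  [(0.13+0.4j), 0.13-0.40j, 0.63+0.00j],  [-0.09-0.44j, -0.09+0.44j, (0.66+0j)]]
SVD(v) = [[-0.97,-0.18,0.18], [-0.18,-0.04,-0.98], [0.18,-0.98,0.01]] @ diag([1.8370787149913947, 1.3033302599855623, 0.7338746679996057]) @ [[0.53, -0.61, 0.59], [-0.44, 0.40, 0.8], [0.72, 0.69, 0.06]]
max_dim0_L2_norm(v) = 1.51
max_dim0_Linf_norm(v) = 1.23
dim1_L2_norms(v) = [1.8, 0.79, 1.32]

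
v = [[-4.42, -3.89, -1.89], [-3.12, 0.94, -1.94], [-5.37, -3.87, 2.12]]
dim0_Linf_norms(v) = [5.37, 3.89, 2.12]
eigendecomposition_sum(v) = [[-5.15, -2.97, -1.55],[-2.67, -1.54, -0.81],[-3.81, -2.20, -1.15]] + [[0.80, -0.75, -0.56], [-1.10, 1.03, 0.76], [-0.56, 0.53, 0.39]] + [[-0.08, -0.17, 0.22], [0.65, 1.45, -1.9], [-0.99, -2.20, 2.88]]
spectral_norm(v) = 9.06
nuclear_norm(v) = 14.99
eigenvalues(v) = [-7.84, 2.23, 4.25]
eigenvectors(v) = [[0.74, 0.55, 0.06],[0.38, -0.75, -0.55],[0.55, -0.38, 0.83]]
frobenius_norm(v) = 10.05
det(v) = -74.24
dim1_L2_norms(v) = [6.18, 3.79, 6.95]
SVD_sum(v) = [[-4.84, -3.31, -0.08], [-1.71, -1.17, -0.03], [-5.44, -3.72, -0.09]] + [[-0.33,0.50,-1.08], [-0.77,1.19,-2.54], [0.53,-0.82,1.76]] + [[0.75, -1.08, -0.73], [-0.64, 0.92, 0.63], [-0.47, 0.67, 0.46]]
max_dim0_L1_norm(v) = 12.91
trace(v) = -1.36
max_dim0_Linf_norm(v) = 5.37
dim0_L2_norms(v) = [7.62, 5.57, 3.44]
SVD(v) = [[-0.65,-0.33,-0.69],[-0.23,-0.78,0.59],[-0.73,0.54,0.43]] @ diag([9.062998482017395, 3.741557077898094, 2.189339888592232]) @ [[0.83,0.56,0.01],[0.26,-0.41,0.87],[-0.5,0.72,0.49]]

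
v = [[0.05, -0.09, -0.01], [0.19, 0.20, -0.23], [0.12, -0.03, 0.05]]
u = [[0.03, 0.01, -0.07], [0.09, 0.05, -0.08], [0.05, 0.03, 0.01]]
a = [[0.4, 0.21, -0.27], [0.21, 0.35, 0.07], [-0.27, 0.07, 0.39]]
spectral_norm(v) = 0.36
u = a @ v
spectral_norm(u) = 0.15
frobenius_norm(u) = 0.16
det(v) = 0.00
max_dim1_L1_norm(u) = 0.22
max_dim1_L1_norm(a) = 0.88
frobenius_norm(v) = 0.40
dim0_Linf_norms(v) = [0.19, 0.2, 0.23]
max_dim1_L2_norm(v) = 0.36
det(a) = 0.00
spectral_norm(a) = 0.70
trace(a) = 1.14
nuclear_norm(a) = 1.14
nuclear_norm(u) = 0.21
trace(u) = 0.09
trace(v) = 0.30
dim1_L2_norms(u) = [0.08, 0.13, 0.06]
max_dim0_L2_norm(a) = 0.53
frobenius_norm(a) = 0.82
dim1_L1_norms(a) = [0.88, 0.63, 0.73]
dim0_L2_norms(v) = [0.23, 0.22, 0.24]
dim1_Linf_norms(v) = [0.09, 0.23, 0.12]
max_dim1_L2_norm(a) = 0.53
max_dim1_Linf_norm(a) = 0.4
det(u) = 0.00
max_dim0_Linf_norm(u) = 0.09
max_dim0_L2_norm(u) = 0.11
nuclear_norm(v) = 0.58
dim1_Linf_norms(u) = [0.07, 0.09, 0.05]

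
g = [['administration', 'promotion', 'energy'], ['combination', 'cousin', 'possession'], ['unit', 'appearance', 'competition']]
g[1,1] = 'cousin'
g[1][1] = 'cousin'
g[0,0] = 'administration'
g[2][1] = 'appearance'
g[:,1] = ['promotion', 'cousin', 'appearance']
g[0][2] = 'energy'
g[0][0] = 'administration'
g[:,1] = ['promotion', 'cousin', 'appearance']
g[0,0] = 'administration'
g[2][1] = 'appearance'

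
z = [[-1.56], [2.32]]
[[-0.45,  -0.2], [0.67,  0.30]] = z@ [[0.29, 0.13]]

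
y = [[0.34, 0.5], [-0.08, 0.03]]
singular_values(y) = [0.6, 0.08]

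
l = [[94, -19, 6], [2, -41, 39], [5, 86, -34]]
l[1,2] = 39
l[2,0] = 5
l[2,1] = 86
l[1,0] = 2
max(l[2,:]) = 86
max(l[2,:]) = 86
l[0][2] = 6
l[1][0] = 2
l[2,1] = 86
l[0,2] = 6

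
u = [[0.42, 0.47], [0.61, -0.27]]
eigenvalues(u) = [0.71, -0.56]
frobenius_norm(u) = 0.92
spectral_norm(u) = 0.74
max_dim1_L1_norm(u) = 0.89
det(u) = -0.40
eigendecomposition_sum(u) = [[0.55, 0.26], [0.34, 0.16]] + [[-0.13,0.21], [0.27,-0.43]]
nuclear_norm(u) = 1.28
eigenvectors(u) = [[0.85, -0.43], [0.53, 0.9]]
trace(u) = 0.15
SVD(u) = [[-0.64, -0.77], [-0.77, 0.64]] @ diag([0.7433917035422307, 0.5382088582553989]) @ [[-0.99, -0.13], [0.13, -0.99]]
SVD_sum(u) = [[0.47, 0.06], [0.57, 0.07]] + [[-0.05, 0.41], [0.04, -0.34]]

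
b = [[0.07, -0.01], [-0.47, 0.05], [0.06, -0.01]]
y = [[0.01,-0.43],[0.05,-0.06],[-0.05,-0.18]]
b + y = [[0.08, -0.44], [-0.42, -0.01], [0.01, -0.19]]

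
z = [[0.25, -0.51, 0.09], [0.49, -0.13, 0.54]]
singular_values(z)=[0.84, 0.42]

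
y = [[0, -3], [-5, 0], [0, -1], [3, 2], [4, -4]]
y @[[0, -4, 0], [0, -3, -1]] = [[0, 9, 3], [0, 20, 0], [0, 3, 1], [0, -18, -2], [0, -4, 4]]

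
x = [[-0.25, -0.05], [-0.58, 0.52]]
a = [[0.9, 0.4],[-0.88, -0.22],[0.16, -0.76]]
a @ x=[[-0.46, 0.16], [0.35, -0.07], [0.40, -0.4]]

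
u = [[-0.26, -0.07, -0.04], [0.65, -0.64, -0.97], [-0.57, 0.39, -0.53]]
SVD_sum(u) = [[-0.04, 0.04, 0.05], [0.72, -0.67, -0.89], [-0.08, 0.07, 0.10]] + [[-0.1, 0.05, -0.12], [-0.06, 0.03, -0.08], [-0.51, 0.28, -0.62]] + [[-0.12, -0.16, 0.03], [-0.00, -0.01, 0.00], [0.02, 0.03, -0.00]]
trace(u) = -1.43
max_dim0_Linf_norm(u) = 0.97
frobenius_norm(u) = 1.61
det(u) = -0.24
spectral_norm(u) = 1.34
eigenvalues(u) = [(-0.38+0j), (-0.53+0.61j), (-0.53-0.61j)]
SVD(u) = [[-0.06, -0.18, -0.98], [0.99, -0.12, -0.04], [-0.11, -0.98, 0.19]] @ diag([1.3378282059788251, 0.8785165336199025, 0.20838519967586244]) @ [[0.54,  -0.5,  -0.67], [0.6,  -0.33,  0.73], [0.59,  0.8,  -0.12]]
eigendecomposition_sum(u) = [[(-0.4+0j),(0.03-0j),(-0.06+0j)],[-0.63+0.00j,(0.04-0j),-0.09+0.00j],[(-0.1+0j),0.01-0.00j,-0.01+0.00j]] + [[(0.07+0.03j), -0.05-0.01j, (0.01-0.07j)], [(0.64-0.33j), (-0.34+0.29j), -0.44-0.50j], [-0.23-0.34j, 0.19+0.17j, -0.26+0.29j]] + [[(0.07-0.03j), (-0.05+0.01j), (0.01+0.07j)], [0.64+0.33j, (-0.34-0.29j), (-0.44+0.5j)], [-0.23+0.34j, (0.19-0.17j), (-0.26-0.29j)]]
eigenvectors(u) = [[-0.54+0.00j,0.06+0.07j,(0.06-0.07j)], [(-0.83+0j),(0.86+0j),(0.86-0j)], [-0.13+0.00j,(-0.06-0.49j),-0.06+0.49j]]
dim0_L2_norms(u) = [0.9, 0.75, 1.11]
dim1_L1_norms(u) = [0.37, 2.26, 1.49]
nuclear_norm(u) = 2.42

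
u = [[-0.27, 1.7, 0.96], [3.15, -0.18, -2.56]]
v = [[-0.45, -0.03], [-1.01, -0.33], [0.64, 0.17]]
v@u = [[0.03, -0.76, -0.36], [-0.77, -1.66, -0.12], [0.36, 1.06, 0.18]]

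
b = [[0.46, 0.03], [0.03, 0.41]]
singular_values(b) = [0.47, 0.4]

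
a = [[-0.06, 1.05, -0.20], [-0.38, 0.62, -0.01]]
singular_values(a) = [1.26, 0.31]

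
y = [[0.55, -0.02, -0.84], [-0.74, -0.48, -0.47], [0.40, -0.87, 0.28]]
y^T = [[0.55, -0.74, 0.40], [-0.02, -0.48, -0.87], [-0.84, -0.47, 0.28]]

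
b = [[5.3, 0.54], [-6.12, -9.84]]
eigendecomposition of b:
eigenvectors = [[0.93, -0.04], [-0.38, 1.0]]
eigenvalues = [5.08, -9.62]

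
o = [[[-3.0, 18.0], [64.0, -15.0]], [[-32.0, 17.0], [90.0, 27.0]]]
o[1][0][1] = 17.0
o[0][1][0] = 64.0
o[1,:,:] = [[-32.0, 17.0], [90.0, 27.0]]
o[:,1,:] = [[64.0, -15.0], [90.0, 27.0]]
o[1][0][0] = -32.0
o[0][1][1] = -15.0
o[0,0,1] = 18.0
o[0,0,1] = 18.0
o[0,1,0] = 64.0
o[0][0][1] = 18.0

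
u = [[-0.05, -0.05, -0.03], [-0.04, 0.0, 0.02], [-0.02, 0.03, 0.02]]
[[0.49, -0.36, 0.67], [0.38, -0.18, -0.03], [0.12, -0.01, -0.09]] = u @ [[-8.21, 4.41, -6.76], [-3.1, 2.81, 2.33], [2.44, -0.11, -14.82]]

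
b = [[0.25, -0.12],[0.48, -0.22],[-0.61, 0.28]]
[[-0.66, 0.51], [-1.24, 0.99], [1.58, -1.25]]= b @ [[-1.81, 2.25], [1.69, 0.42]]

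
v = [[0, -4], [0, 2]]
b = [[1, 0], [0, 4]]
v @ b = [[0, -16], [0, 8]]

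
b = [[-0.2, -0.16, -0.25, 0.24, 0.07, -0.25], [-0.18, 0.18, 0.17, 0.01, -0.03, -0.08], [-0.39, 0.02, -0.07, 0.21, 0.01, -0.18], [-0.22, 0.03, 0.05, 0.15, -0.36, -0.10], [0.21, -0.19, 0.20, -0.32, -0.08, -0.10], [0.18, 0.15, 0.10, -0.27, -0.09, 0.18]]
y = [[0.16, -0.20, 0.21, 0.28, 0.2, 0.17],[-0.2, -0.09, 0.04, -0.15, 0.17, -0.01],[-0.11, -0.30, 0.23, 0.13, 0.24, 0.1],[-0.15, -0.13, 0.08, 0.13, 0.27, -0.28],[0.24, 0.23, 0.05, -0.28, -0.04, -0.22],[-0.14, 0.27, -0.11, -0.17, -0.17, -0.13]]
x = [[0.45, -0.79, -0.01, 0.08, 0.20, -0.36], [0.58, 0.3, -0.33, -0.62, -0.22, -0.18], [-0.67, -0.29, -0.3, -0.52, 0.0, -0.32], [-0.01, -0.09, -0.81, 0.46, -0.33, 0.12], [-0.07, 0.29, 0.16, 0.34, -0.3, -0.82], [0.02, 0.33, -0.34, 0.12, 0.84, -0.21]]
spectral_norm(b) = 0.86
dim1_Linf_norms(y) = [0.28, 0.2, 0.3, 0.28, 0.28, 0.27]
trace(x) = 0.40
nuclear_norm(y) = 2.18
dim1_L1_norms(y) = [1.22, 0.66, 1.11, 1.04, 1.06, 0.99]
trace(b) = 0.16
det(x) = -0.99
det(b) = 0.00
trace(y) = 0.26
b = y @ x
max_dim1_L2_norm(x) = 1.0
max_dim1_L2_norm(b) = 0.5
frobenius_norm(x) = 2.45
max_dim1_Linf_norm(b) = 0.39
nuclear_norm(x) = 5.99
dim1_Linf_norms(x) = [0.79, 0.62, 0.67, 0.81, 0.82, 0.84]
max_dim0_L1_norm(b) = 1.38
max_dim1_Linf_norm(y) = 0.3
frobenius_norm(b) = 1.10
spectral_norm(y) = 0.87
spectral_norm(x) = 1.00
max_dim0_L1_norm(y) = 1.22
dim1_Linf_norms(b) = [0.25, 0.18, 0.39, 0.36, 0.32, 0.27]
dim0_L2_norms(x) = [1.0, 1.0, 1.0, 1.0, 1.0, 1.0]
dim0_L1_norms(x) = [1.8, 2.09, 1.95, 2.14, 1.89, 2.01]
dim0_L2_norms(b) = [0.59, 0.34, 0.39, 0.55, 0.39, 0.39]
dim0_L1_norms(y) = [1.0, 1.22, 0.72, 1.14, 1.09, 0.91]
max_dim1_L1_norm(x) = 2.23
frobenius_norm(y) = 1.11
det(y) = -0.00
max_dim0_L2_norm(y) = 0.53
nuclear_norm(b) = 2.17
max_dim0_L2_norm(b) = 0.59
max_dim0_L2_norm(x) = 1.0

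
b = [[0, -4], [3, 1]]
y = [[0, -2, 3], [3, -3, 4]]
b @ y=[[-12, 12, -16], [3, -9, 13]]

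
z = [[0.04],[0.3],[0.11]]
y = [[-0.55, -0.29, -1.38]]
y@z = [[-0.26]]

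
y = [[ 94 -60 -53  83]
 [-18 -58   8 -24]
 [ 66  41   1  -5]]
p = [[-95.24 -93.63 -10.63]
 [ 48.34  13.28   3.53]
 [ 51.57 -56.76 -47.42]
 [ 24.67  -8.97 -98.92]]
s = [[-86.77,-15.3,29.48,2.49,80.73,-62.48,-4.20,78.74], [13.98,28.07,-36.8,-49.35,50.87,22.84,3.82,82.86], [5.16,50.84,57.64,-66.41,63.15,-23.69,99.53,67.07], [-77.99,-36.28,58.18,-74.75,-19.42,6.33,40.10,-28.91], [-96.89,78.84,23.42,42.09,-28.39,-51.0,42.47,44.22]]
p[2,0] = 51.57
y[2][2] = 1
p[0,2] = -10.63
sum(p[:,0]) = 29.34000000000001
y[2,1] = 41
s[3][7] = -28.91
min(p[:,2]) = -98.92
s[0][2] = 29.48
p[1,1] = 13.28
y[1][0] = -18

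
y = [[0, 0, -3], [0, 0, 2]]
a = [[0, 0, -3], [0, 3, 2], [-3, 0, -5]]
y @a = [[9, 0, 15], [-6, 0, -10]]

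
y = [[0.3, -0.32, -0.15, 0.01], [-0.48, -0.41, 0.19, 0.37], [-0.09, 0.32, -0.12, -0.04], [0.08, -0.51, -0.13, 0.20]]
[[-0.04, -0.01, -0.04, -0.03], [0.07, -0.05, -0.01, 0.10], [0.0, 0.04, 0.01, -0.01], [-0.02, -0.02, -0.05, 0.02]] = y@ [[-0.07, 0.03, -0.06, -0.14], [0.03, 0.11, 0.04, -0.05], [0.10, -0.13, 0.06, 0.01], [0.09, 0.08, -0.08, 0.03]]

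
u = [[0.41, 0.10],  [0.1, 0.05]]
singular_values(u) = [0.44, 0.02]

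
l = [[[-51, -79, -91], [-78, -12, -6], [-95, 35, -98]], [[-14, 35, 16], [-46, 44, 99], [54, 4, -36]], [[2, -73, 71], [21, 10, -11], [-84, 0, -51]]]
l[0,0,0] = -51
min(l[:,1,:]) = -78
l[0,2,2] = -98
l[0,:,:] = [[-51, -79, -91], [-78, -12, -6], [-95, 35, -98]]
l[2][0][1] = -73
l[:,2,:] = [[-95, 35, -98], [54, 4, -36], [-84, 0, -51]]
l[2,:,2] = [71, -11, -51]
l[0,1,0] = -78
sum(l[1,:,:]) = 156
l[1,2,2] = -36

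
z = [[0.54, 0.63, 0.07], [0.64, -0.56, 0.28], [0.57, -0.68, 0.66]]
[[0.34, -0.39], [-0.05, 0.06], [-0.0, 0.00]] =z@ [[0.14, -0.16], [0.39, -0.44], [0.28, -0.31]]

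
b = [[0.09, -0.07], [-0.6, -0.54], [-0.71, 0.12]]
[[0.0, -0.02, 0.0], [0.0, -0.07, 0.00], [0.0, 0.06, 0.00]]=b@[[-0.0,-0.05,-0.0], [0.00,0.18,0.00]]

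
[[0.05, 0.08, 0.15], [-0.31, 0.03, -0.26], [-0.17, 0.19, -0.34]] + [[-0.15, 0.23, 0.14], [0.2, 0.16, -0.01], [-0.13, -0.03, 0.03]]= [[-0.10, 0.31, 0.29], [-0.11, 0.19, -0.27], [-0.30, 0.16, -0.31]]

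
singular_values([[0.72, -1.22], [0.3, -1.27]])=[1.9, 0.29]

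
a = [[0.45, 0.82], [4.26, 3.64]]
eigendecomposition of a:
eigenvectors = [[-0.69, -0.2], [0.72, -0.98]]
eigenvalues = [-0.41, 4.5]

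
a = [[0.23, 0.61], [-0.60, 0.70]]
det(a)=0.527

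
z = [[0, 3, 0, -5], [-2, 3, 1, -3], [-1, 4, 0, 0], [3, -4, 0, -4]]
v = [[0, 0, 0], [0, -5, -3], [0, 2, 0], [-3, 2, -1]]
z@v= [[15, -25, -4], [9, -19, -6], [0, -20, -12], [12, 12, 16]]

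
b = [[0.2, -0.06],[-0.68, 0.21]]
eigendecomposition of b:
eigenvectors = [[-0.29, 0.28],  [-0.96, -0.96]]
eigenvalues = [0.0, 0.41]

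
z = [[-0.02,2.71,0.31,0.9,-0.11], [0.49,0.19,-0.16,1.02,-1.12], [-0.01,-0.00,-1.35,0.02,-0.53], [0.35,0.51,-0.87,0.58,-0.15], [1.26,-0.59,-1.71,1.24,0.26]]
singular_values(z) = [3.03, 3.0, 1.22, 1.11, 0.0]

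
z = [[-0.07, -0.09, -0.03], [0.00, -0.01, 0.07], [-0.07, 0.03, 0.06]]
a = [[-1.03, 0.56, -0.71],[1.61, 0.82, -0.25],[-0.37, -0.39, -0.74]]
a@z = [[0.12, 0.07, 0.03], [-0.1, -0.16, -0.01], [0.08, 0.01, -0.06]]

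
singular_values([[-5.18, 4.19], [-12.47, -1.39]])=[13.51, 4.4]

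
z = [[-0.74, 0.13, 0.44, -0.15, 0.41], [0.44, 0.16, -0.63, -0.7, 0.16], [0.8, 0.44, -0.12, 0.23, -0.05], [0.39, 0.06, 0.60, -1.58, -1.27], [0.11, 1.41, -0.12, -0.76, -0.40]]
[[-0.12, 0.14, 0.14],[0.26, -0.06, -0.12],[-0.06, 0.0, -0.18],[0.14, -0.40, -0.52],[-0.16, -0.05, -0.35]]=z@[[0.07, -0.05, -0.19], [-0.22, 0.08, -0.13], [-0.19, 0.04, -0.07], [-0.19, 0.09, 0.12], [0.05, 0.21, 0.16]]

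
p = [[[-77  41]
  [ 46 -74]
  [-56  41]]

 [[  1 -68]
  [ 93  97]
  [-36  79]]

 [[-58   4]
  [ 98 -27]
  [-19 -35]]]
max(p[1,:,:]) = 97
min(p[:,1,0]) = 46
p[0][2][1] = 41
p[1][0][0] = 1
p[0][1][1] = -74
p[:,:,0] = [[-77, 46, -56], [1, 93, -36], [-58, 98, -19]]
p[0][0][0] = -77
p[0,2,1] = 41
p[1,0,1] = -68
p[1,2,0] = -36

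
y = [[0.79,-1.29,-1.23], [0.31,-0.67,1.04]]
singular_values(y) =[1.95, 1.27]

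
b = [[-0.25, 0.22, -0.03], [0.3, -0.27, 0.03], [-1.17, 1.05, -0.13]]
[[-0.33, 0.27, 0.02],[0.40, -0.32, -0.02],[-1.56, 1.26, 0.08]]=b @ [[1.07, -0.44, -0.76], [-0.44, 0.61, -0.77], [-1.22, -0.83, -0.03]]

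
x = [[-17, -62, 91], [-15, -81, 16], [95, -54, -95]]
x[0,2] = 91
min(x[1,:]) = -81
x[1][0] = -15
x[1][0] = -15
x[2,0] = 95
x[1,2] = 16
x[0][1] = -62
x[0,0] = -17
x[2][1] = -54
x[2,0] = 95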